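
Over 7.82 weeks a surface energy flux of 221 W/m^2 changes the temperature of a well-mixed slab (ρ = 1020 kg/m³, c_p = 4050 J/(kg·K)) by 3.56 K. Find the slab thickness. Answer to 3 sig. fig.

71.1 m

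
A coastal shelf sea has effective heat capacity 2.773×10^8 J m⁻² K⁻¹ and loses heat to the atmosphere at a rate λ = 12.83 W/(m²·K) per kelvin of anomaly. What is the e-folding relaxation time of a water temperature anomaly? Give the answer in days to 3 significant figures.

Areal heat capacity C = 2.773×10^8 J m⁻² K⁻¹ (given).
Relaxation time τ = C / λ = 2.77×10^8 / 12.83 = 2.16×10^7 s.
In days: 2.16×10^7 s / (86400 s/day) = 250 days.

250 days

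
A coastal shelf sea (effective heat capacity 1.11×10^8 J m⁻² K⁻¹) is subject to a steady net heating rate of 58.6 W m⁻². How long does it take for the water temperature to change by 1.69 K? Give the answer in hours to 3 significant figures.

889 hours

Areal heat capacity C = 1.11×10^8 J m⁻² K⁻¹ (given).
Time required: Δt = C ΔT / F = 1.11×10^8 × 1.69 / 58.6 = 3.20×10^6 s.
In hours: 3.20×10^6 s / (3600 s/hour) = 889 hours.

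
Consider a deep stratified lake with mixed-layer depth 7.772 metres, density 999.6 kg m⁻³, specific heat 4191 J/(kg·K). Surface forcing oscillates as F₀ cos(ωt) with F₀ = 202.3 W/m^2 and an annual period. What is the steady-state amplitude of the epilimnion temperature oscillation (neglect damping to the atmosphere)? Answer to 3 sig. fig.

31.2 K

Areal heat capacity C = ρ c_p D = 999.6 × 4191 × 7.772 = 3.26×10^7 J/(m²·K).
Angular frequency ω = 2π / T = 2π / 3.15×10^7 s = 1.99×10^-7 s⁻¹.
Cω = 3.26×10^7 × 1.99×10^-7 = 6.49 W/(m²·K).
Amplitude A = F₀ / (Cω) = 202.3 / 6.49 = 31.2 K.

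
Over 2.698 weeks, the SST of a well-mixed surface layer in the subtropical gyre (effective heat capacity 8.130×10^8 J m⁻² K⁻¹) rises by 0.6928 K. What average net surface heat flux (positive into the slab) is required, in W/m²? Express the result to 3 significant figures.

Areal heat capacity C = 8.130×10^8 J m⁻² K⁻¹ (given).
Required heat per unit area: Q = C ΔT = 8.13×10^8 × 0.6928 = 5.63×10^8 J/m².
Flux F = Q / Δt = 5.63×10^8 / 1.63×10^6 s = 345 W/m².

345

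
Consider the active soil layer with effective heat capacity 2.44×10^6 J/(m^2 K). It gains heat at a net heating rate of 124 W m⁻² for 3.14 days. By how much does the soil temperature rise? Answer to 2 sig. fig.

14 K

Areal heat capacity C = 2.44×10^6 J/(m^2 K) (given).
Net heat input Q = F Δt = 124 × (3.14 days × 86400 s/day) = 3.36×10^7 J/m².
ΔT = Q / C = 3.36×10^7 / 2.44×10^6 = 13.8 K.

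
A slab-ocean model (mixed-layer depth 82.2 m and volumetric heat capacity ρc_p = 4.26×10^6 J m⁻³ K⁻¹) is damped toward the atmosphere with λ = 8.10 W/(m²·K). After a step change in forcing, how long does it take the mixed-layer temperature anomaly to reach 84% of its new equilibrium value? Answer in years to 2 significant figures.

Areal heat capacity C = ρc_p × D = 4.26×10^6 × 82.2 = 3.50×10^8 J m⁻² K⁻¹.
τ = C / λ = 3.50×10^8 / 8.10 = 4.32×10^7 s.
Fraction reached: 1 − e^(−t/τ) = 0.84 ⇒ t = −τ ln(1 − 0.84) = τ × 1.83.
t = 7.92×10^7 s = 2.51 years.

2.5 years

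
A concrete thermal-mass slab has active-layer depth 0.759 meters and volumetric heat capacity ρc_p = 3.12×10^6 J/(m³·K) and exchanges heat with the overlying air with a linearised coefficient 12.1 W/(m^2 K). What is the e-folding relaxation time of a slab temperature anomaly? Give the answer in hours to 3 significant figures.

54.4 hours

Areal heat capacity C = ρc_p × D = 3.12×10^6 × 0.759 = 2.37×10^6 J m⁻² K⁻¹.
Relaxation time τ = C / λ = 2.37×10^6 / 12.1 = 1.96×10^5 s.
In hours: 1.96×10^5 s / (3600 s/hour) = 54.4 hours.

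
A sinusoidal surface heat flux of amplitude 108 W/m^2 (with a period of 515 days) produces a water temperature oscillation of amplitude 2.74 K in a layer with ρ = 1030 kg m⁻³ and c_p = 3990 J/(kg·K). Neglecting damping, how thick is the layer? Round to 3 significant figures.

67.9 m

ω = 2π / 4.45×10^7 s = 1.41×10^-7 s⁻¹.
Required C = F₀ / (A ω) = 108 / (2.74 × 1.41×10^-7) = 2.79×10^8 J/(m²·K).
D = C / (ρ c_p) = 2.79×10^8 / (1030 × 3990) = 67.9 m.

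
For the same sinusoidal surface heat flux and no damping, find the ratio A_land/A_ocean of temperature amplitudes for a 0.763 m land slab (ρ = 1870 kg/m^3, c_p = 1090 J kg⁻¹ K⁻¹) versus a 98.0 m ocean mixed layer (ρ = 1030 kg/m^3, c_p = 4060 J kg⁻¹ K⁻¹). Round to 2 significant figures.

260

C_ocean = 1030 × 4060 × 98.0 = 4.10×10^8 J/(m²·K).
C_land = 1870 × 1090 × 0.763 = 1.56×10^6 J/(m²·K).
Undamped amplitude ∝ 1/C, so A_land/A_ocean = C_ocean/C_land = 264.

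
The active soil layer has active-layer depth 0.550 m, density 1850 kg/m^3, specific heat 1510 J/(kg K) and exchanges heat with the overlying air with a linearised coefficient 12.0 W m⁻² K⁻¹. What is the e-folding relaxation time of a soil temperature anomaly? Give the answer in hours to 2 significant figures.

36 hours

Areal heat capacity C = ρ c_p D = 1850 × 1510 × 0.550 = 1.54×10^6 J m⁻² K⁻¹.
Relaxation time τ = C / λ = 1.54×10^6 / 12.0 = 1.28×10^5 s.
In hours: 1.28×10^5 s / (3600 s/hour) = 35.6 hours.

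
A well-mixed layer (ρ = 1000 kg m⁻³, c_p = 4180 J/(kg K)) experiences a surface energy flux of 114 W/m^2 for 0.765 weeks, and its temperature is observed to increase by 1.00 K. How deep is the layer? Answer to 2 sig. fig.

13 m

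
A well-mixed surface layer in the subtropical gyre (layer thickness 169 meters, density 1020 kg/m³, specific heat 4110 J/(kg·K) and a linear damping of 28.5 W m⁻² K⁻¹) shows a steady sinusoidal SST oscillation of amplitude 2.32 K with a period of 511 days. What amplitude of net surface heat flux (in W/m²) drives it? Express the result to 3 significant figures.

Areal heat capacity C = ρ c_p D = 1020 × 4110 × 169 = 7.08×10^8 J/(m^2 K).
ω = 2π / 4.42×10^7 s = 1.42×10^-7 s⁻¹.
√((Cω)² + λ²) = √((101)² + 28.5²) = 105 W/(m²·K).
F₀ = A × √((Cω)²+λ²) = 2.32 × 105 = 243 W/m².

243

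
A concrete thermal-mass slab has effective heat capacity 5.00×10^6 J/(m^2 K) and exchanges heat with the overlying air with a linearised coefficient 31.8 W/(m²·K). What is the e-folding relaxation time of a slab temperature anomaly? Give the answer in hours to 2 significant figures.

44 hours

Areal heat capacity C = 5.00×10^6 J/(m^2 K) (given).
Relaxation time τ = C / λ = 5.00×10^6 / 31.8 = 1.57×10^5 s.
In hours: 1.57×10^5 s / (3600 s/hour) = 43.7 hours.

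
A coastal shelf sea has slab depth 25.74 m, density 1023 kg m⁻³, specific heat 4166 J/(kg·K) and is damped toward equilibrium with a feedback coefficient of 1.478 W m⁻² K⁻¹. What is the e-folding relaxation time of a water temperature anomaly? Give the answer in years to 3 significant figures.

Areal heat capacity C = ρ c_p D = 1023 × 4166 × 25.74 = 1.10×10^8 J/(m^2 K).
Relaxation time τ = C / λ = 1.10×10^8 / 1.478 = 7.42×10^7 s.
In years: 7.42×10^7 s / (3.156×10^7 s/year) = 2.35 years.

2.35 years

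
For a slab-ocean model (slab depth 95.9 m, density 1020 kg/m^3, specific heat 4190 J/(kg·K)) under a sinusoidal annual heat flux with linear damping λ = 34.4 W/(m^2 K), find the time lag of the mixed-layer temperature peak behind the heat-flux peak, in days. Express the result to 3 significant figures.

68.1 days

Areal heat capacity C = ρ c_p D = 1020 × 4190 × 95.9 = 4.10×10^8 J m⁻² K⁻¹.
ω = 2π / 3.15×10^7 s = 1.99×10^-7 s⁻¹.
Phase lag φ = arctan(Cω/λ) = arctan(81.7/34.4) = 1.17 rad.
Time lag = φ / ω = 1.17 / 1.99×10^-7 = 5.88×10^6 s = 68.1 days.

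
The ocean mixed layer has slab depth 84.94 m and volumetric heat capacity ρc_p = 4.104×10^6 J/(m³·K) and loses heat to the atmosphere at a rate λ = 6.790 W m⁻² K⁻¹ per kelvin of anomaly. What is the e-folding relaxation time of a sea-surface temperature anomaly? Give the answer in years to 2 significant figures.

Areal heat capacity C = ρc_p × D = 4.104×10^6 × 84.94 = 3.49×10^8 J/(m^2 K).
Relaxation time τ = C / λ = 3.49×10^8 / 6.790 = 5.13×10^7 s.
In years: 5.13×10^7 s / (3.156×10^7 s/year) = 1.63 years.

1.6 years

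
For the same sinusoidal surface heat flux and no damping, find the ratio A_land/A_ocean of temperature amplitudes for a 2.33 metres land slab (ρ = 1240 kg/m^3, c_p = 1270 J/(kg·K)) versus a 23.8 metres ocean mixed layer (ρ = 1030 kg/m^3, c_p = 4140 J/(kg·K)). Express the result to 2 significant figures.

C_ocean = 1030 × 4140 × 23.8 = 1.01×10^8 J/(m²·K).
C_land = 1240 × 1270 × 2.33 = 3.67×10^6 J/(m²·K).
Undamped amplitude ∝ 1/C, so A_land/A_ocean = C_ocean/C_land = 27.7.

28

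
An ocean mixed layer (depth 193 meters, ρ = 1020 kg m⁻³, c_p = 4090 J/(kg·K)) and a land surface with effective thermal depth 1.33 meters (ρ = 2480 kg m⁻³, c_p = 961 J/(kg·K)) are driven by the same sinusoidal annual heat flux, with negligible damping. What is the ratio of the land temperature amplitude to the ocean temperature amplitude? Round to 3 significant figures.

254

C_ocean = 1020 × 4090 × 193 = 8.05×10^8 J/(m²·K).
C_land = 2480 × 961 × 1.33 = 3.17×10^6 J/(m²·K).
Undamped amplitude ∝ 1/C, so A_land/A_ocean = C_ocean/C_land = 254.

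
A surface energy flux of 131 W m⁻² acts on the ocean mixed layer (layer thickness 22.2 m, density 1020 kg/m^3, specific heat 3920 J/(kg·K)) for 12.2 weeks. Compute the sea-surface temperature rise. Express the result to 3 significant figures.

Areal heat capacity C = ρ c_p D = 1020 × 3920 × 22.2 = 8.88×10^7 J m⁻² K⁻¹.
Net heat input Q = F Δt = 131 × (12.2 weeks × 6.048×10^5 s/week) = 9.67×10^8 J/m².
ΔT = Q / C = 9.67×10^8 / 8.88×10^7 = 10.9 K.

10.9 K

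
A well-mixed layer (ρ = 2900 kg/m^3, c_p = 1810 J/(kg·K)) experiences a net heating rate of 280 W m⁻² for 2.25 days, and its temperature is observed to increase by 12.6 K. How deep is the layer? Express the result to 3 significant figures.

0.823 m

Heat input Q = F Δt = 280 × 1.94×10^5 s = 5.44×10^7 J/m².
Required areal heat capacity C = Q / ΔT = 4.32×10^6 J/(m²·K).
Depth D = C / (ρ c_p) = 4.32×10^6 / (2900 × 1810) = 0.823 m.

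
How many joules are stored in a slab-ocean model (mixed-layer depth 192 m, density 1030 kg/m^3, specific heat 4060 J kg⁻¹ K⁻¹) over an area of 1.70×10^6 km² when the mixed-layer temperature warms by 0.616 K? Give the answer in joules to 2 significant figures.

8.4×10^20 J

Areal heat capacity C = ρ c_p D = 1030 × 4060 × 192 = 8.03×10^8 J m⁻² K⁻¹.
Heat per unit area: q = C ΔT = 8.03×10^8 × 0.616 = 4.95×10^8 J/m².
Total heat: Q = q × A = 4.95×10^8 × (1.70×10^6 × 10⁶ m²) = 8.41×10^20 J.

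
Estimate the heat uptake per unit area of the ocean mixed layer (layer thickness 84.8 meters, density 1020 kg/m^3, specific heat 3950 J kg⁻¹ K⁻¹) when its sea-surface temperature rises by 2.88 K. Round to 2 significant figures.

9.8×10^8

Areal heat capacity C = ρ c_p D = 1020 × 3950 × 84.8 = 3.42×10^8 J/(m^2 K).
ΔQ = C ΔT = 3.42×10^8 × 2.88 = 9.84×10^8 J/m².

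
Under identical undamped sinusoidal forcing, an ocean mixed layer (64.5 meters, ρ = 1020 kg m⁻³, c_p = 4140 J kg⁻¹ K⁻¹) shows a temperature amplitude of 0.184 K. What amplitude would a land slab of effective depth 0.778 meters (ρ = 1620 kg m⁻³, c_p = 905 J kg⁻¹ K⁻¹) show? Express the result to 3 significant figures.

43.9 K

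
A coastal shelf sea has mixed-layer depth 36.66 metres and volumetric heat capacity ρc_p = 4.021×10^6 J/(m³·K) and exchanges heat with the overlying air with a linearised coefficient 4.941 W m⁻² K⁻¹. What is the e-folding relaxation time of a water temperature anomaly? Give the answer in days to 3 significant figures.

345 days

Areal heat capacity C = ρc_p × D = 4.021×10^6 × 36.66 = 1.47×10^8 J/(m^2 K).
Relaxation time τ = C / λ = 1.47×10^8 / 4.941 = 2.98×10^7 s.
In days: 2.98×10^7 s / (86400 s/day) = 345 days.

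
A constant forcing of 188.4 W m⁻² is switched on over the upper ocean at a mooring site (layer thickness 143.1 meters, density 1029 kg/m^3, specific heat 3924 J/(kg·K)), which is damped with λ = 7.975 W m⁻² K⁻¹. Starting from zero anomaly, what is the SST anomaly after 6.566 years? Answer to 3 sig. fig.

22.3 K

Areal heat capacity C = ρ c_p D = 1029 × 3924 × 143.1 = 5.78×10^8 J/(m^2 K).
τ = C / λ = 5.78×10^8 / 7.975 = 7.25×10^7 s.
Equilibrium anomaly ΔT_eq = F / λ = 188.4 / 7.975 = 23.6 K.
t = 6.566 years = 2.07×10^8 s, so t/τ = 2.86.
ΔT(t) = ΔT_eq (1 − e^(−t/τ)) = 23.6 × (1 − e^−2.86) = 22.3 K.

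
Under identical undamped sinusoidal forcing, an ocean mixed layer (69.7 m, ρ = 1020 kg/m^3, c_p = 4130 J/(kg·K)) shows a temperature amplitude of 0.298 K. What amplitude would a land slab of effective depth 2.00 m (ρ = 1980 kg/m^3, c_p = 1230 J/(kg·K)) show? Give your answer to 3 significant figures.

18.0 K

C_ocean = 2.94×10^8 J/(m²·K); C_land = 4.87×10^6 J/(m²·K).
A ∝ 1/C ⇒ A_land = A_ocean × C_ocean/C_land = 0.298 × 60.3 = 18.0 K.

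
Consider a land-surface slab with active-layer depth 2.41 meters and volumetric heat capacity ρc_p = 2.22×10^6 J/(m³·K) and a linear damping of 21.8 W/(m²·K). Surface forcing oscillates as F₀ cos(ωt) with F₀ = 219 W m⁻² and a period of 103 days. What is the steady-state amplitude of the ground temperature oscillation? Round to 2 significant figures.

9.9 K

Areal heat capacity C = ρc_p × D = 2.22×10^6 × 2.41 = 5.35×10^6 J/(m^2 K).
Angular frequency ω = 2π / T = 2π / 8.90×10^6 s = 7.06×10^-7 s⁻¹.
√((Cω)² + λ²) = √((3.78)² + 21.8²) = 22.1 W/(m²·K).
Amplitude A = F₀ / √((Cω)²+λ²) = 219 / 22.1 = 9.90 K.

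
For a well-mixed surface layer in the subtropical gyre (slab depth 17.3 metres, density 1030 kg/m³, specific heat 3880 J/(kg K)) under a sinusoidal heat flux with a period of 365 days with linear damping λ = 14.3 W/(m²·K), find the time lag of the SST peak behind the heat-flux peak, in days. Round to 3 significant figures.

44.5 days

Areal heat capacity C = ρ c_p D = 1030 × 3880 × 17.3 = 6.91×10^7 J/(m^2 K).
ω = 2π / 3.15×10^7 s = 1.99×10^-7 s⁻¹.
Phase lag φ = arctan(Cω/λ) = arctan(13.8/14.3) = 0.767 rad.
Time lag = φ / ω = 0.767 / 1.99×10^-7 = 3.85×10^6 s = 44.5 days.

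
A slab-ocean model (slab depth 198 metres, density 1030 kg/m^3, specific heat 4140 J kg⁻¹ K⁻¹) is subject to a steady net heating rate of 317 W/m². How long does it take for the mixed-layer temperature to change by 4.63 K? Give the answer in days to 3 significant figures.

Areal heat capacity C = ρ c_p D = 1030 × 4140 × 198 = 8.44×10^8 J/(m²·K).
Time required: Δt = C ΔT / F = 8.44×10^8 × 4.63 / 317 = 1.23×10^7 s.
In days: 1.23×10^7 s / (86400 s/day) = 143 days.

143 days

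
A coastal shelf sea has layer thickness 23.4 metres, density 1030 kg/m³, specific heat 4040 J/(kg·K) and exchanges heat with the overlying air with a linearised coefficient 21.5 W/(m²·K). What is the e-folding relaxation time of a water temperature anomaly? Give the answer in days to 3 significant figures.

Areal heat capacity C = ρ c_p D = 1030 × 4040 × 23.4 = 9.74×10^7 J/(m²·K).
Relaxation time τ = C / λ = 9.74×10^7 / 21.5 = 4.53×10^6 s.
In days: 4.53×10^6 s / (86400 s/day) = 52.4 days.

52.4 days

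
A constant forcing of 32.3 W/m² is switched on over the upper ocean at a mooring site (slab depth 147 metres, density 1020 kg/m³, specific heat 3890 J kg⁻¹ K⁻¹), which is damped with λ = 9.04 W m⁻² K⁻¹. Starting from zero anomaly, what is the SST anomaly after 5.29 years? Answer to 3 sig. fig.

3.30 K

Areal heat capacity C = ρ c_p D = 1020 × 3890 × 147 = 5.83×10^8 J/(m^2 K).
τ = C / λ = 5.83×10^8 / 9.04 = 6.45×10^7 s.
Equilibrium anomaly ΔT_eq = F / λ = 32.3 / 9.04 = 3.57 K.
t = 5.29 years = 1.67×10^8 s, so t/τ = 2.59.
ΔT(t) = ΔT_eq (1 − e^(−t/τ)) = 3.57 × (1 − e^−2.59) = 3.30 K.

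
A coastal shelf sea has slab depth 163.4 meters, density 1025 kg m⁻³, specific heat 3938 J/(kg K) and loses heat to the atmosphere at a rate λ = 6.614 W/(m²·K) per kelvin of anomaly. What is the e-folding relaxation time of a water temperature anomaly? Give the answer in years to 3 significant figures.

Areal heat capacity C = ρ c_p D = 1025 × 3938 × 163.4 = 6.60×10^8 J/(m^2 K).
Relaxation time τ = C / λ = 6.60×10^8 / 6.614 = 9.97×10^7 s.
In years: 9.97×10^7 s / (3.156×10^7 s/year) = 3.16 years.

3.16 years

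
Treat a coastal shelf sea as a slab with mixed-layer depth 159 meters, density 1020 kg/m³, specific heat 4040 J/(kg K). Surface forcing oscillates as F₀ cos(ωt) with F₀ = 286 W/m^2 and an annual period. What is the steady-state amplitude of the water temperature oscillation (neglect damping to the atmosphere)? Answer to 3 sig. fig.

Areal heat capacity C = ρ c_p D = 1020 × 4040 × 159 = 6.55×10^8 J m⁻² K⁻¹.
Angular frequency ω = 2π / T = 2π / 3.15×10^7 s = 1.99×10^-7 s⁻¹.
Cω = 6.55×10^8 × 1.99×10^-7 = 131 W/(m²·K).
Amplitude A = F₀ / (Cω) = 286 / 131 = 2.19 K.

2.19 K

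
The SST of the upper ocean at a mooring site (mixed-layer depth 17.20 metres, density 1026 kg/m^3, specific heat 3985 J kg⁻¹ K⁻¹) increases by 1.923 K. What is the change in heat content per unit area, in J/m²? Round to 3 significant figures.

Areal heat capacity C = ρ c_p D = 1026 × 3985 × 17.20 = 7.03×10^7 J m⁻² K⁻¹.
ΔQ = C ΔT = 7.03×10^7 × 1.923 = 1.35×10^8 J/m².

1.35×10^8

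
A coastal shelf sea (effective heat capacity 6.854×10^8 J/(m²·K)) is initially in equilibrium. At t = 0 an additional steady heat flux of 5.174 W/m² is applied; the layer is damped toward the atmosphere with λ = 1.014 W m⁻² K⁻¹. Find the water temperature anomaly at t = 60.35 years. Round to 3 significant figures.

Areal heat capacity C = 6.854×10^8 J/(m²·K) (given).
τ = C / λ = 6.85×10^8 / 1.014 = 6.76×10^8 s.
Equilibrium anomaly ΔT_eq = F / λ = 5.174 / 1.014 = 5.10 K.
t = 60.35 years = 1.90×10^9 s, so t/τ = 2.82.
ΔT(t) = ΔT_eq (1 − e^(−t/τ)) = 5.10 × (1 − e^−2.82) = 4.80 K.

4.80 K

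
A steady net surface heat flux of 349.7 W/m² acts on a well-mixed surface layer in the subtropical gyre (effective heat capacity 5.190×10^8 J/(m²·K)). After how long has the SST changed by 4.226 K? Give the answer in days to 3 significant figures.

72.6 days

Areal heat capacity C = 5.190×10^8 J/(m²·K) (given).
Time required: Δt = C ΔT / F = 5.19×10^8 × 4.226 / 349.7 = 6.27×10^6 s.
In days: 6.27×10^6 s / (86400 s/day) = 72.6 days.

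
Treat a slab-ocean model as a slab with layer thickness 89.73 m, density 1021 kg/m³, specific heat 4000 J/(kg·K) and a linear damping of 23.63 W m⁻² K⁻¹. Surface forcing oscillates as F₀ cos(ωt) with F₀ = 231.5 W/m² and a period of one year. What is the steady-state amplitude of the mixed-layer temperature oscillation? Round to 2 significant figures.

Areal heat capacity C = ρ c_p D = 1021 × 4000 × 89.73 = 3.66×10^8 J/(m²·K).
Angular frequency ω = 2π / T = 2π / 3.15×10^7 s = 1.99×10^-7 s⁻¹.
√((Cω)² + λ²) = √((73.0)² + 23.63²) = 76.7 W/(m²·K).
Amplitude A = F₀ / √((Cω)²+λ²) = 231.5 / 76.7 = 3.02 K.

3.0 K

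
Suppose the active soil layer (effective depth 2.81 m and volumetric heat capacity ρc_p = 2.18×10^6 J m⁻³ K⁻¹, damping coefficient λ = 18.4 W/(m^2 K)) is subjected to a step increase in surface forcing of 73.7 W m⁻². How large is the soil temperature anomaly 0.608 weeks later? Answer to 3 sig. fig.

2.68 K

Areal heat capacity C = ρc_p × D = 2.18×10^6 × 2.81 = 6.13×10^6 J/(m^2 K).
τ = C / λ = 6.13×10^6 / 18.4 = 3.33×10^5 s.
Equilibrium anomaly ΔT_eq = F / λ = 73.7 / 18.4 = 4.01 K.
t = 0.608 weeks = 3.68×10^5 s, so t/τ = 1.10.
ΔT(t) = ΔT_eq (1 − e^(−t/τ)) = 4.01 × (1 − e^−1.10) = 2.68 K.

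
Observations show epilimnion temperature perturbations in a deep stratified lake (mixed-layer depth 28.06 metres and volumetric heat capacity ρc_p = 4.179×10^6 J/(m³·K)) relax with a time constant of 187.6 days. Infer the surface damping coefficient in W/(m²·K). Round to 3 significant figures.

Areal heat capacity C = ρc_p × D = 4.179×10^6 × 28.06 = 1.17×10^8 J/(m^2 K).
τ = 187.6 days = 1.62×10^7 s.
λ = C / τ = 1.17×10^8 / 1.62×10^7 = 7.23 W/(m²·K).

7.23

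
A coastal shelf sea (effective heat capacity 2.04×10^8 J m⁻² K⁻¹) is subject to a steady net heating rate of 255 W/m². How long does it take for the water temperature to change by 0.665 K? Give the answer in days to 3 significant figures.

Areal heat capacity C = 2.04×10^8 J m⁻² K⁻¹ (given).
Time required: Δt = C ΔT / F = 2.04×10^8 × 0.665 / 255 = 5.32×10^5 s.
In days: 5.32×10^5 s / (86400 s/day) = 6.16 days.

6.16 days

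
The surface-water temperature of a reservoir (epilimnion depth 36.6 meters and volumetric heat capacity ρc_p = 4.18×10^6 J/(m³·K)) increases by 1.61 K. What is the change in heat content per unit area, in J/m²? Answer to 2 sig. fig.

2.5×10^8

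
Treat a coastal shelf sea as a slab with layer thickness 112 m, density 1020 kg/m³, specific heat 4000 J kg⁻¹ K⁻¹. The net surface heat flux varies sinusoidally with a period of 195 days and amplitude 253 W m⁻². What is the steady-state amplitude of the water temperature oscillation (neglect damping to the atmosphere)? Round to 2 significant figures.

Areal heat capacity C = ρ c_p D = 1020 × 4000 × 112 = 4.57×10^8 J/(m^2 K).
Angular frequency ω = 2π / T = 2π / 1.68×10^7 s = 3.73×10^-7 s⁻¹.
Cω = 4.57×10^8 × 3.73×10^-7 = 170 W/(m²·K).
Amplitude A = F₀ / (Cω) = 253 / 170 = 1.48 K.

1.5 K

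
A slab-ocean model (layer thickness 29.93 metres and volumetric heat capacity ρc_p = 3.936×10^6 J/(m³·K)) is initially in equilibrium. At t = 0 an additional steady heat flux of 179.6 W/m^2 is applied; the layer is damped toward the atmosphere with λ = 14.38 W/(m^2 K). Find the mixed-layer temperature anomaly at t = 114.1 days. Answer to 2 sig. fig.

Areal heat capacity C = ρc_p × D = 3.936×10^6 × 29.93 = 1.18×10^8 J m⁻² K⁻¹.
τ = C / λ = 1.18×10^8 / 14.38 = 8.19×10^6 s.
Equilibrium anomaly ΔT_eq = F / λ = 179.6 / 14.38 = 12.5 K.
t = 114.1 days = 9.86×10^6 s, so t/τ = 1.20.
ΔT(t) = ΔT_eq (1 − e^(−t/τ)) = 12.5 × (1 − e^−1.20) = 8.74 K.

8.7 K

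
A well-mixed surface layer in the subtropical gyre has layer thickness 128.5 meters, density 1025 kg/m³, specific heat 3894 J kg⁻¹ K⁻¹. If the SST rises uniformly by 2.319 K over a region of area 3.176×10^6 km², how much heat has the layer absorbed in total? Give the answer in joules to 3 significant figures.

3.78×10^21 J

Areal heat capacity C = ρ c_p D = 1025 × 3894 × 128.5 = 5.13×10^8 J/(m²·K).
Heat per unit area: q = C ΔT = 5.13×10^8 × 2.319 = 1.19×10^9 J/m².
Total heat: Q = q × A = 1.19×10^9 × (3.176×10^6 × 10⁶ m²) = 3.78×10^21 J.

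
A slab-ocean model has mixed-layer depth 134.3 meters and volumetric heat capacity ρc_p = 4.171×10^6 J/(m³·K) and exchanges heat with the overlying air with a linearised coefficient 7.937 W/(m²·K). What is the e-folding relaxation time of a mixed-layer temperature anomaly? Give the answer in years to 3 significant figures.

Areal heat capacity C = ρc_p × D = 4.171×10^6 × 134.3 = 5.60×10^8 J/(m^2 K).
Relaxation time τ = C / λ = 5.60×10^8 / 7.937 = 7.06×10^7 s.
In years: 7.06×10^7 s / (3.156×10^7 s/year) = 2.24 years.

2.24 years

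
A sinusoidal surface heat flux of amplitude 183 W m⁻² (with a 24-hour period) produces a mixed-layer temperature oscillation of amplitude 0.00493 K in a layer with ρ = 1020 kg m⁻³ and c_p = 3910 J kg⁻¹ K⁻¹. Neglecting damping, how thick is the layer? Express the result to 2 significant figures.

130 m

ω = 2π / 86400 s = 7.27×10^-5 s⁻¹.
Required C = F₀ / (A ω) = 183 / (0.00493 × 7.27×10^-5) = 5.10×10^8 J/(m²·K).
D = C / (ρ c_p) = 5.10×10^8 / (1020 × 3910) = 128 m.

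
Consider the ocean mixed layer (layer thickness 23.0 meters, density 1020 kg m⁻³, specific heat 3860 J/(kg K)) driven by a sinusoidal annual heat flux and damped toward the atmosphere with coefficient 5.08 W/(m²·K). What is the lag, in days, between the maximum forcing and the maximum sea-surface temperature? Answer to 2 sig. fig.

Areal heat capacity C = ρ c_p D = 1020 × 3860 × 23.0 = 9.06×10^7 J/(m^2 K).
ω = 2π / 3.15×10^7 s = 1.99×10^-7 s⁻¹.
Phase lag φ = arctan(Cω/λ) = arctan(18.0/5.08) = 1.30 rad.
Time lag = φ / ω = 1.30 / 1.99×10^-7 = 6.51×10^6 s = 75.3 days.

75 days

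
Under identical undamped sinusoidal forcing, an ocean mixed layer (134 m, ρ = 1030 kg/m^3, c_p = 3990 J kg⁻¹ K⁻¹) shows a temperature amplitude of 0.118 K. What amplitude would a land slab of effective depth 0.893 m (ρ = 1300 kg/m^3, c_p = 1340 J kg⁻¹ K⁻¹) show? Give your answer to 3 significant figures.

C_ocean = 5.51×10^8 J/(m²·K); C_land = 1.56×10^6 J/(m²·K).
A ∝ 1/C ⇒ A_land = A_ocean × C_ocean/C_land = 0.118 × 354 = 41.8 K.

41.8 K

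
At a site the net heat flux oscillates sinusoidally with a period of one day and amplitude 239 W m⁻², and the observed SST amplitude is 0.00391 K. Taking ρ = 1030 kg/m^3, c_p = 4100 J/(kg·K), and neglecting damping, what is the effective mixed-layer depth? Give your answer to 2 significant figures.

200 m

ω = 2π / 86400 s = 7.27×10^-5 s⁻¹.
Required C = F₀ / (A ω) = 239 / (0.00391 × 7.27×10^-5) = 8.41×10^8 J/(m²·K).
D = C / (ρ c_p) = 8.41×10^8 / (1030 × 4100) = 199 m.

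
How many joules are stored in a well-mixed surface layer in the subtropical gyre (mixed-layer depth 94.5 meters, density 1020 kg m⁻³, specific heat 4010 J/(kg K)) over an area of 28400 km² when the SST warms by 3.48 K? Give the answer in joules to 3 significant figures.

3.82×10^19 J

Areal heat capacity C = ρ c_p D = 1020 × 4010 × 94.5 = 3.87×10^8 J/(m²·K).
Heat per unit area: q = C ΔT = 3.87×10^8 × 3.48 = 1.35×10^9 J/m².
Total heat: Q = q × A = 1.35×10^9 × (28400 × 10⁶ m²) = 3.82×10^19 J.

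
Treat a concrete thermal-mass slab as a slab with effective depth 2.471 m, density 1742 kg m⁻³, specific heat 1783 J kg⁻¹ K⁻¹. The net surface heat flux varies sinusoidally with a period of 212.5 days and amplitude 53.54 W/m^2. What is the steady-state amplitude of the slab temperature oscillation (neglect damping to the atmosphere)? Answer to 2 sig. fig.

20 K

Areal heat capacity C = ρ c_p D = 1742 × 1783 × 2.471 = 7.67×10^6 J/(m^2 K).
Angular frequency ω = 2π / T = 2π / 1.84×10^7 s = 3.42×10^-7 s⁻¹.
Cω = 7.67×10^6 × 3.42×10^-7 = 2.63 W/(m²·K).
Amplitude A = F₀ / (Cω) = 53.54 / 2.63 = 20.4 K.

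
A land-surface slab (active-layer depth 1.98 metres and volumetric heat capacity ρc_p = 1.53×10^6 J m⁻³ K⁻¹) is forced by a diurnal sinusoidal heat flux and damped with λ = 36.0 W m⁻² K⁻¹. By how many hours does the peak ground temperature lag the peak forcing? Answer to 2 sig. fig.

Areal heat capacity C = ρc_p × D = 1.53×10^6 × 1.98 = 3.03×10^6 J m⁻² K⁻¹.
ω = 2π / 86400 s = 7.27×10^-5 s⁻¹.
Phase lag φ = arctan(Cω/λ) = arctan(220/36.0) = 1.41 rad.
Time lag = φ / ω = 1.41 / 7.27×10^-5 = 19400 s = 5.38 hours.

5.4 hours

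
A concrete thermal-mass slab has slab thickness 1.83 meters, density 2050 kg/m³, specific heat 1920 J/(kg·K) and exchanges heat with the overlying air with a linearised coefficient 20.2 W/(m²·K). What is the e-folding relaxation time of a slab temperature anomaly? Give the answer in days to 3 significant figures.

Areal heat capacity C = ρ c_p D = 2050 × 1920 × 1.83 = 7.20×10^6 J m⁻² K⁻¹.
Relaxation time τ = C / λ = 7.20×10^6 / 20.2 = 3.57×10^5 s.
In days: 3.57×10^5 s / (86400 s/day) = 4.13 days.

4.13 days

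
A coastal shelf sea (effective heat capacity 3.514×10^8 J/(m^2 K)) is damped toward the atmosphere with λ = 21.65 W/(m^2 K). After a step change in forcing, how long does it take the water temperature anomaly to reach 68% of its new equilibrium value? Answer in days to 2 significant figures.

210 days

Areal heat capacity C = 3.514×10^8 J/(m^2 K) (given).
τ = C / λ = 3.51×10^8 / 21.65 = 1.62×10^7 s.
Fraction reached: 1 − e^(−t/τ) = 0.68 ⇒ t = −τ ln(1 − 0.68) = τ × 1.14.
t = 1.85×10^7 s = 214 days.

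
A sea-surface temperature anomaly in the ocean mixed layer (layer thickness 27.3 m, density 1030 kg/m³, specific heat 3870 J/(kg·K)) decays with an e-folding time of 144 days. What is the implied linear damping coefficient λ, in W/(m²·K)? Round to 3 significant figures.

8.75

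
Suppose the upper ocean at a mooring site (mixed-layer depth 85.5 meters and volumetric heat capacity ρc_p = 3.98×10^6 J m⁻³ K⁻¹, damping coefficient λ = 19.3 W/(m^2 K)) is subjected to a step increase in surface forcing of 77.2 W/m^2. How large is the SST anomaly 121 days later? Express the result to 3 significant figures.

1.79 K

Areal heat capacity C = ρc_p × D = 3.98×10^6 × 85.5 = 3.40×10^8 J m⁻² K⁻¹.
τ = C / λ = 3.40×10^8 / 19.3 = 1.76×10^7 s.
Equilibrium anomaly ΔT_eq = F / λ = 77.2 / 19.3 = 4.00 K.
t = 121 days = 1.05×10^7 s, so t/τ = 0.593.
ΔT(t) = ΔT_eq (1 − e^(−t/τ)) = 4.00 × (1 − e^−0.593) = 1.79 K.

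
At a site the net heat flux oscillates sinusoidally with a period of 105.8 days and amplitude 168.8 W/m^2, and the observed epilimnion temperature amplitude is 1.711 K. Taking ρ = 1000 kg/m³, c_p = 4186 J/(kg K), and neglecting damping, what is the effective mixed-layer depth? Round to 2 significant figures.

34 m

ω = 2π / 9.14×10^6 s = 6.87×10^-7 s⁻¹.
Required C = F₀ / (A ω) = 168.8 / (1.711 × 6.87×10^-7) = 1.44×10^8 J/(m²·K).
D = C / (ρ c_p) = 1.44×10^8 / (1000 × 4186) = 34.3 m.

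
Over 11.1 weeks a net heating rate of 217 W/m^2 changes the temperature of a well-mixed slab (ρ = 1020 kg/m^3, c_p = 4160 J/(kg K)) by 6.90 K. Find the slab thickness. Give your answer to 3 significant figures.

49.8 m

Heat input Q = F Δt = 217 × 6.71×10^6 s = 1.46×10^9 J/m².
Required areal heat capacity C = Q / ΔT = 2.11×10^8 J/(m²·K).
Depth D = C / (ρ c_p) = 2.11×10^8 / (1020 × 4160) = 49.8 m.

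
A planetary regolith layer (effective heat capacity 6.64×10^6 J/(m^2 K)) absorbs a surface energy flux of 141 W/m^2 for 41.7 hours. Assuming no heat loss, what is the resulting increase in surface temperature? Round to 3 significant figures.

3.19 K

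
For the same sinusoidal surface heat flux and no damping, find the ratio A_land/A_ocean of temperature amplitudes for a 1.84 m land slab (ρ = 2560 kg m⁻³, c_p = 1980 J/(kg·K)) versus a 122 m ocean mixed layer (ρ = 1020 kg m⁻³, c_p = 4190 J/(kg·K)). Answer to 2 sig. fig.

56

C_ocean = 1020 × 4190 × 122 = 5.21×10^8 J/(m²·K).
C_land = 2560 × 1980 × 1.84 = 9.33×10^6 J/(m²·K).
Undamped amplitude ∝ 1/C, so A_land/A_ocean = C_ocean/C_land = 55.9.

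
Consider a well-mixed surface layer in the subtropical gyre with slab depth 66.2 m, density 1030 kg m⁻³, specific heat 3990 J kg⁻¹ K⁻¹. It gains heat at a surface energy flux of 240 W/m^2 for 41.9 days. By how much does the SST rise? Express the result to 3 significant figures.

3.19 K

Areal heat capacity C = ρ c_p D = 1030 × 3990 × 66.2 = 2.72×10^8 J/(m^2 K).
Net heat input Q = F Δt = 240 × (41.9 days × 86400 s/day) = 8.69×10^8 J/m².
ΔT = Q / C = 8.69×10^8 / 2.72×10^8 = 3.19 K.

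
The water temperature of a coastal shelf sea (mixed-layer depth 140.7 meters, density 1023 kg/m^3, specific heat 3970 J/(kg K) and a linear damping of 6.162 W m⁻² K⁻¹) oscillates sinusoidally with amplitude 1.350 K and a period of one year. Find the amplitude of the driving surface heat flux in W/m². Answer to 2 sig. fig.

Areal heat capacity C = ρ c_p D = 1023 × 3970 × 140.7 = 5.71×10^8 J m⁻² K⁻¹.
ω = 2π / 3.15×10^7 s = 1.99×10^-7 s⁻¹.
√((Cω)² + λ²) = √((114)² + 6.162²) = 114 W/(m²·K).
F₀ = A × √((Cω)²+λ²) = 1.350 × 114 = 154 W/m².

150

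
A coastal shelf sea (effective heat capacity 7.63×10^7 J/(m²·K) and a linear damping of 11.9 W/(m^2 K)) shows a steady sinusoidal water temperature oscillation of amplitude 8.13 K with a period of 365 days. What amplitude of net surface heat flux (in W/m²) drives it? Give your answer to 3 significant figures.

Areal heat capacity C = 7.63×10^7 J/(m²·K) (given).
ω = 2π / 3.15×10^7 s = 1.99×10^-7 s⁻¹.
√((Cω)² + λ²) = √((15.2)² + 11.9²) = 19.3 W/(m²·K).
F₀ = A × √((Cω)²+λ²) = 8.13 × 19.3 = 157 W/m².

157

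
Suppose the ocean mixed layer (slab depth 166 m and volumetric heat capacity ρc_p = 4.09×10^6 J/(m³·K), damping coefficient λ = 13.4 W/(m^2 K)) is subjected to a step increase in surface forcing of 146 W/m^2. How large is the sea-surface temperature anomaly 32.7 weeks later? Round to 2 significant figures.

3.5 K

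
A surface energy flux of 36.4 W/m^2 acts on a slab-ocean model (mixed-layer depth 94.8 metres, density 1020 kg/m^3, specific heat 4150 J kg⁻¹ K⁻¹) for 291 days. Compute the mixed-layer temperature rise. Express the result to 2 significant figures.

2.3 K

Areal heat capacity C = ρ c_p D = 1020 × 4150 × 94.8 = 4.01×10^8 J/(m^2 K).
Net heat input Q = F Δt = 36.4 × (291 days × 86400 s/day) = 9.15×10^8 J/m².
ΔT = Q / C = 9.15×10^8 / 4.01×10^8 = 2.28 K.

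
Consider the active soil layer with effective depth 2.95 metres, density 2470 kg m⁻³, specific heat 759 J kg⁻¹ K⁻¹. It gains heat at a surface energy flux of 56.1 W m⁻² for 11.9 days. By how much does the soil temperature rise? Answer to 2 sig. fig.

Areal heat capacity C = ρ c_p D = 2470 × 759 × 2.95 = 5.53×10^6 J m⁻² K⁻¹.
Net heat input Q = F Δt = 56.1 × (11.9 days × 86400 s/day) = 5.77×10^7 J/m².
ΔT = Q / C = 5.77×10^7 / 5.53×10^6 = 10.4 K.

10 K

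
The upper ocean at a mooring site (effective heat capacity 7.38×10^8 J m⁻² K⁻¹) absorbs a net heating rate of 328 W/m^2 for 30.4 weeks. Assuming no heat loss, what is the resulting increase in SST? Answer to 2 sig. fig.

Areal heat capacity C = 7.38×10^8 J m⁻² K⁻¹ (given).
Net heat input Q = F Δt = 328 × (30.4 weeks × 6.048×10^5 s/week) = 6.03×10^9 J/m².
ΔT = Q / C = 6.03×10^9 / 7.38×10^8 = 8.17 K.

8.2 K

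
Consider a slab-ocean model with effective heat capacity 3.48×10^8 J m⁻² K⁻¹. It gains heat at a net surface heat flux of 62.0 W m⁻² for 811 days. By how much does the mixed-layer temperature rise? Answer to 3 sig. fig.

12.5 K

Areal heat capacity C = 3.48×10^8 J m⁻² K⁻¹ (given).
Net heat input Q = F Δt = 62.0 × (811 days × 86400 s/day) = 4.34×10^9 J/m².
ΔT = Q / C = 4.34×10^9 / 3.48×10^8 = 12.5 K.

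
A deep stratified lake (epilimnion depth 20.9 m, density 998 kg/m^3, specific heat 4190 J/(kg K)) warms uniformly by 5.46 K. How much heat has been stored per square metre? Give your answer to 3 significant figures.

Areal heat capacity C = ρ c_p D = 998 × 4190 × 20.9 = 8.74×10^7 J m⁻² K⁻¹.
ΔQ = C ΔT = 8.74×10^7 × 5.46 = 4.77×10^8 J/m².

4.77×10^8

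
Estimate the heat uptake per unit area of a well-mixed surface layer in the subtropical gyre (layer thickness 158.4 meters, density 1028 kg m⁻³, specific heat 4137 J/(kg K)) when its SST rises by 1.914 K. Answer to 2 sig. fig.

1.3×10^9

Areal heat capacity C = ρ c_p D = 1028 × 4137 × 158.4 = 6.74×10^8 J/(m²·K).
ΔQ = C ΔT = 6.74×10^8 × 1.914 = 1.29×10^9 J/m².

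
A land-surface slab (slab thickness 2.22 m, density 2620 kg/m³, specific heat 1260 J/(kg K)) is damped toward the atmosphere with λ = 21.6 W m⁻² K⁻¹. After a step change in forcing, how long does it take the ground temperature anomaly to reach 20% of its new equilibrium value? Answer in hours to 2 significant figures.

Areal heat capacity C = ρ c_p D = 2620 × 1260 × 2.22 = 7.33×10^6 J/(m^2 K).
τ = C / λ = 7.33×10^6 / 21.6 = 3.39×10^5 s.
Fraction reached: 1 − e^(−t/τ) = 0.20 ⇒ t = −τ ln(1 − 0.20) = τ × 0.223.
t = 75700 s = 21.0 hours.

21 hours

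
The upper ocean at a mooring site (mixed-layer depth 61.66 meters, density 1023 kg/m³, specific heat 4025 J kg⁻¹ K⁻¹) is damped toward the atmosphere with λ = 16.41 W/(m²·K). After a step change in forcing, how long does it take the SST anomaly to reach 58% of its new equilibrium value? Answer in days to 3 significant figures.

Areal heat capacity C = ρ c_p D = 1023 × 4025 × 61.66 = 2.54×10^8 J/(m^2 K).
τ = C / λ = 2.54×10^8 / 16.41 = 1.55×10^7 s.
Fraction reached: 1 − e^(−t/τ) = 0.58 ⇒ t = −τ ln(1 − 0.58) = τ × 0.868.
t = 1.34×10^7 s = 155 days.

155 days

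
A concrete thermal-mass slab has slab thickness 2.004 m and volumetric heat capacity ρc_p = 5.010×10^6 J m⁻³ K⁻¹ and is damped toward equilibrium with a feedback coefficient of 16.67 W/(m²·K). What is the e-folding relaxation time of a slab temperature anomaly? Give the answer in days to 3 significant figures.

Areal heat capacity C = ρc_p × D = 5.010×10^6 × 2.004 = 1.00×10^7 J m⁻² K⁻¹.
Relaxation time τ = C / λ = 1.00×10^7 / 16.67 = 6.02×10^5 s.
In days: 6.02×10^5 s / (86400 s/day) = 6.97 days.

6.97 days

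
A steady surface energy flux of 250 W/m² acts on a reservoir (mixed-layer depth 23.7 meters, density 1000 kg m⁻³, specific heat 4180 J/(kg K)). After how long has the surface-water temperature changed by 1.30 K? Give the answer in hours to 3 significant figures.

Areal heat capacity C = ρ c_p D = 1000 × 4180 × 23.7 = 9.91×10^7 J/(m²·K).
Time required: Δt = C ΔT / F = 9.91×10^7 × 1.30 / 250 = 5.15×10^5 s.
In hours: 5.15×10^5 s / (3600 s/hour) = 143 hours.

143 hours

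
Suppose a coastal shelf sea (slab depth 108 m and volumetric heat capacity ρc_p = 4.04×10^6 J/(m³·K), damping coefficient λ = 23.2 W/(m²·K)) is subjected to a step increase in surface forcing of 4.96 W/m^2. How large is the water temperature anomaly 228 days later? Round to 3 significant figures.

Areal heat capacity C = ρc_p × D = 4.04×10^6 × 108 = 4.36×10^8 J/(m^2 K).
τ = C / λ = 4.36×10^8 / 23.2 = 1.88×10^7 s.
Equilibrium anomaly ΔT_eq = F / λ = 4.96 / 23.2 = 0.214 K.
t = 228 days = 1.97×10^7 s, so t/τ = 1.05.
ΔT(t) = ΔT_eq (1 − e^(−t/τ)) = 0.214 × (1 − e^−1.05) = 0.139 K.

0.139 K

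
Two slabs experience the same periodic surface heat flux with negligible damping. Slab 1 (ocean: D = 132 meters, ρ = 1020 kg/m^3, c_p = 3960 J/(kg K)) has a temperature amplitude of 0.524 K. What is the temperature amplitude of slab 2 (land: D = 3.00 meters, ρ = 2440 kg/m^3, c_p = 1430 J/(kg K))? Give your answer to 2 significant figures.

C_ocean = 5.33×10^8 J/(m²·K); C_land = 1.05×10^7 J/(m²·K).
A ∝ 1/C ⇒ A_land = A_ocean × C_ocean/C_land = 0.524 × 50.9 = 26.7 K.

27 K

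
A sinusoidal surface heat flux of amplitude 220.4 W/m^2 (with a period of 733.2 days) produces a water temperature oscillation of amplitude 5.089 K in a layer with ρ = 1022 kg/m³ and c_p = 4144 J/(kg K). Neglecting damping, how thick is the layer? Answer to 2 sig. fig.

100 m

ω = 2π / 6.33×10^7 s = 9.92×10^-8 s⁻¹.
Required C = F₀ / (A ω) = 220.4 / (5.089 × 9.92×10^-8) = 4.37×10^8 J/(m²·K).
D = C / (ρ c_p) = 4.37×10^8 / (1022 × 4144) = 103 m.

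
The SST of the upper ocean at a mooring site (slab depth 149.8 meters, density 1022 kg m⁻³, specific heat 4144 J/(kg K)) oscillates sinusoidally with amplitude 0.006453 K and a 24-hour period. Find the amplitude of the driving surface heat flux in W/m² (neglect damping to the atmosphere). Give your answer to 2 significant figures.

300

Areal heat capacity C = ρ c_p D = 1022 × 4144 × 149.8 = 6.34×10^8 J/(m^2 K).
ω = 2π / 86400 s = 7.27×10^-5 s⁻¹.
Cω = 6.34×10^8 × 7.27×10^-5 = 46100 W/(m²·K).
F₀ = A × Cω = 0.006453 × 46100 = 298 W/m².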